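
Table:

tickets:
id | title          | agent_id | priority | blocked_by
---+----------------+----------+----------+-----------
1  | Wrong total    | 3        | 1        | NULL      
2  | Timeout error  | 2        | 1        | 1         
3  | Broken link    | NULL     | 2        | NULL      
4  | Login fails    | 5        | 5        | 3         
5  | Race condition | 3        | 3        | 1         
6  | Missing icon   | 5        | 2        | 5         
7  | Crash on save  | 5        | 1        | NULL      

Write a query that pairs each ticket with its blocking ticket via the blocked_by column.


This is a self-join: tickets is joined to a second copy of itself, matching each row's blocked_by to another row's id. Use LEFT JOIN so rows with blocked_by=NULL are kept.
  - ticket 1 (Wrong total): blocked_by=NULL -> NULL
  - ticket 2 (Timeout error): blocked_by=1 -> Wrong total
  - ticket 3 (Broken link): blocked_by=NULL -> NULL
  - ticket 4 (Login fails): blocked_by=3 -> Broken link
  - ticket 5 (Race condition): blocked_by=1 -> Wrong total
  - ticket 6 (Missing icon): blocked_by=5 -> Race condition
  - ticket 7 (Crash on save): blocked_by=NULL -> NULL

SQL:
SELECT a.title AS item, b.title AS blocked_by
FROM tickets a
LEFT JOIN tickets b ON a.blocked_by = b.id

Result:
item           | blocked_by    
---------------+---------------
Wrong total    | NULL          
Timeout error  | Wrong total   
Broken link    | NULL          
Login fails    | Broken link   
Race condition | Wrong total   
Missing icon   | Race condition
Crash on save  | NULL          


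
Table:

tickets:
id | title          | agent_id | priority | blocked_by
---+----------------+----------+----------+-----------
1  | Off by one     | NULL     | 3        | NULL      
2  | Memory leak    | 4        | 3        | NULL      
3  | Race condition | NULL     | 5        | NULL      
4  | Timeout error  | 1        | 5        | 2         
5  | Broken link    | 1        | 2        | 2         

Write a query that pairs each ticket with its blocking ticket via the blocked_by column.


This is a self-join: tickets is joined to a second copy of itself, matching each row's blocked_by to another row's id. Use LEFT JOIN so rows with blocked_by=NULL are kept.
  - ticket 1 (Off by one): blocked_by=NULL -> NULL
  - ticket 2 (Memory leak): blocked_by=NULL -> NULL
  - ticket 3 (Race condition): blocked_by=NULL -> NULL
  - ticket 4 (Timeout error): blocked_by=2 -> Memory leak
  - ticket 5 (Broken link): blocked_by=2 -> Memory leak

SQL:
SELECT a.title AS item, b.title AS blocked_by
FROM tickets a
LEFT JOIN tickets b ON a.blocked_by = b.id

Result:
item           | blocked_by 
---------------+------------
Off by one     | NULL       
Memory leak    | NULL       
Race condition | NULL       
Timeout error  | Memory leak
Broken link    | Memory leak


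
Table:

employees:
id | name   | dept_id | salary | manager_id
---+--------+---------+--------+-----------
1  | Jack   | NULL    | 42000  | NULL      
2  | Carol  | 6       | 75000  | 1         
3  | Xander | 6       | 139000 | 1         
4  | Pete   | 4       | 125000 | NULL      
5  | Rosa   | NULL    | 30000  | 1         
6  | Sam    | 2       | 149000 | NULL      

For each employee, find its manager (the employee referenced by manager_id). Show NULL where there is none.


This is a self-join: employees is joined to a second copy of itself, matching each row's manager_id to another row's id. Use LEFT JOIN so rows with manager_id=NULL are kept.
  - employee 1 (Jack): manager_id=NULL -> NULL
  - employee 2 (Carol): manager_id=1 -> Jack
  - employee 3 (Xander): manager_id=1 -> Jack
  - employee 4 (Pete): manager_id=NULL -> NULL
  - employee 5 (Rosa): manager_id=1 -> Jack
  - employee 6 (Sam): manager_id=NULL -> NULL

SQL:
SELECT a.name AS item, b.name AS manager
FROM employees a
LEFT JOIN employees b ON a.manager_id = b.id

Result:
item   | manager
-------+--------
Jack   | NULL   
Carol  | Jack   
Xander | Jack   
Pete   | NULL   
Rosa   | Jack   
Sam    | NULL   


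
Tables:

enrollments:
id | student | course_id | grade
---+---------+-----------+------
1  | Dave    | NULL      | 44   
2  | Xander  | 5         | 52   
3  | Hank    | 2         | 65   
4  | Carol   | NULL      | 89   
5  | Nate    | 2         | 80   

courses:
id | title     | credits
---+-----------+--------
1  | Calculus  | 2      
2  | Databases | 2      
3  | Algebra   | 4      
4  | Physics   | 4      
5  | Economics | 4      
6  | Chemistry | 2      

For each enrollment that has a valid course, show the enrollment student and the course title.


INNER JOIN keeps only enrollments rows whose course_id matches an id in courses. Walk through each enrollment:
  - enrollment 1 (Dave): course_id=NULL, no match -> dropped
  - enrollment 2 (Xander): course_id=5 -> matches Economics
  - enrollment 3 (Hank): course_id=2 -> matches Databases
  - enrollment 4 (Carol): course_id=NULL, no match -> dropped
  - enrollment 5 (Nate): course_id=2 -> matches Databases
So 2 of 5 rows are dropped.

SQL:
SELECT a.student, b.title AS course
FROM enrollments a
INNER JOIN courses b ON a.course_id = b.id

Result:
student | course   
--------+----------
Xander  | Economics
Hank    | Databases
Nate    | Databases


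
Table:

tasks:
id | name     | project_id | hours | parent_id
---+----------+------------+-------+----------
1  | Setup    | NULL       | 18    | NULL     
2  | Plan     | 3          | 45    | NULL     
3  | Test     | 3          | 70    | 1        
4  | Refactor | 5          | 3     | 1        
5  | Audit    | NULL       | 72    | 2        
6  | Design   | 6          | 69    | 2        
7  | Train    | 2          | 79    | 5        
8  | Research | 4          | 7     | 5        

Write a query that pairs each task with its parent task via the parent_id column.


This is a self-join: tasks is joined to a second copy of itself, matching each row's parent_id to another row's id. Use LEFT JOIN so rows with parent_id=NULL are kept.
  - task 1 (Setup): parent_id=NULL -> NULL
  - task 2 (Plan): parent_id=NULL -> NULL
  - task 3 (Test): parent_id=1 -> Setup
  - task 4 (Refactor): parent_id=1 -> Setup
  - task 5 (Audit): parent_id=2 -> Plan
  - task 6 (Design): parent_id=2 -> Plan
  - task 7 (Train): parent_id=5 -> Audit
  - task 8 (Research): parent_id=5 -> Audit

SQL:
SELECT a.name AS item, b.name AS parent
FROM tasks a
LEFT JOIN tasks b ON a.parent_id = b.id

Result:
item     | parent
---------+-------
Setup    | NULL  
Plan     | NULL  
Test     | Setup 
Refactor | Setup 
Audit    | Plan  
Design   | Plan  
Train    | Audit 
Research | Audit 


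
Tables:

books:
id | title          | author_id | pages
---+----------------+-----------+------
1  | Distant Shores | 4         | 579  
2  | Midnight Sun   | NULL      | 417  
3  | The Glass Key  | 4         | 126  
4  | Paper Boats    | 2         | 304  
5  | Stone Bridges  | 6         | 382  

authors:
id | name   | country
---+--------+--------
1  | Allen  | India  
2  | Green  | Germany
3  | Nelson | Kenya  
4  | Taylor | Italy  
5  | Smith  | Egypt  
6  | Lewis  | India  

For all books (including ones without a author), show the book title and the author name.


LEFT JOIN keeps every row from books (the left table); where author_id has no match in authors, the author columns become NULL. Walk through each book:
  - book 1 (Distant Shores): author_id=4 -> matches Taylor
  - book 2 (Midnight Sun): author_id=NULL, no match -> kept with NULL
  - book 3 (The Glass Key): author_id=4 -> matches Taylor
  - book 4 (Paper Boats): author_id=2 -> matches Green
  - book 5 (Stone Bridges): author_id=6 -> matches Lewis
All 5 rows appear; 1 has NULL author.

SQL:
SELECT a.title, b.name AS author
FROM books a
LEFT JOIN authors b ON a.author_id = b.id

Result:
title          | author
---------------+-------
Distant Shores | Taylor
Midnight Sun   | NULL  
The Glass Key  | Taylor
Paper Boats    | Green 
Stone Bridges  | Lewis 


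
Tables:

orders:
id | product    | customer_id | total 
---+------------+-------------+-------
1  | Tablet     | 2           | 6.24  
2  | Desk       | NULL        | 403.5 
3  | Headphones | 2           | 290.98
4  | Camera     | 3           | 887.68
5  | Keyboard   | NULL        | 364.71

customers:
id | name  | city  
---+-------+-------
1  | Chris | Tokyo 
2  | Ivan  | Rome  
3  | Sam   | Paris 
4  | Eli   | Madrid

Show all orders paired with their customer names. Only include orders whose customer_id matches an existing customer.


INNER JOIN keeps only orders rows whose customer_id matches an id in customers. Walk through each order:
  - order 1 (Tablet): customer_id=2 -> matches Ivan
  - order 2 (Desk): customer_id=NULL, no match -> dropped
  - order 3 (Headphones): customer_id=2 -> matches Ivan
  - order 4 (Camera): customer_id=3 -> matches Sam
  - order 5 (Keyboard): customer_id=NULL, no match -> dropped
So 2 of 5 rows are dropped.

SQL:
SELECT a.product, b.name AS customer
FROM orders a
INNER JOIN customers b ON a.customer_id = b.id

Result:
product    | customer
-----------+---------
Tablet     | Ivan    
Headphones | Ivan    
Camera     | Sam     


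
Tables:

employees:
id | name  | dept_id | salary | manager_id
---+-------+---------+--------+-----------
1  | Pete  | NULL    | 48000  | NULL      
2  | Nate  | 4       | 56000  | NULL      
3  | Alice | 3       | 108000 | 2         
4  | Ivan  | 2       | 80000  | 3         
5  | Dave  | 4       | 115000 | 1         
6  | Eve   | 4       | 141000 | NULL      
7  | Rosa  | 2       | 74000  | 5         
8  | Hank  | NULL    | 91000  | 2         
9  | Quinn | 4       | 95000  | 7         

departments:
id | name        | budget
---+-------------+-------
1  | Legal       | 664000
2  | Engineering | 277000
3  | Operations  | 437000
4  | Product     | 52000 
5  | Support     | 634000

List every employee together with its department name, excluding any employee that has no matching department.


INNER JOIN keeps only employees rows whose dept_id matches an id in departments. Walk through each employee:
  - employee 1 (Pete): dept_id=NULL, no match -> dropped
  - employee 2 (Nate): dept_id=4 -> matches Product
  - employee 3 (Alice): dept_id=3 -> matches Operations
  - employee 4 (Ivan): dept_id=2 -> matches Engineering
  - employee 5 (Dave): dept_id=4 -> matches Product
  - employee 6 (Eve): dept_id=4 -> matches Product
  - employee 7 (Rosa): dept_id=2 -> matches Engineering
  - employee 8 (Hank): dept_id=NULL, no match -> dropped
  - employee 9 (Quinn): dept_id=4 -> matches Product
So 2 of 9 rows are dropped.

SQL:
SELECT a.name, b.name AS department
FROM employees a
INNER JOIN departments b ON a.dept_id = b.id

Result:
name  | department 
------+------------
Nate  | Product    
Alice | Operations 
Ivan  | Engineering
Dave  | Product    
Eve   | Product    
Rosa  | Engineering
Quinn | Product    


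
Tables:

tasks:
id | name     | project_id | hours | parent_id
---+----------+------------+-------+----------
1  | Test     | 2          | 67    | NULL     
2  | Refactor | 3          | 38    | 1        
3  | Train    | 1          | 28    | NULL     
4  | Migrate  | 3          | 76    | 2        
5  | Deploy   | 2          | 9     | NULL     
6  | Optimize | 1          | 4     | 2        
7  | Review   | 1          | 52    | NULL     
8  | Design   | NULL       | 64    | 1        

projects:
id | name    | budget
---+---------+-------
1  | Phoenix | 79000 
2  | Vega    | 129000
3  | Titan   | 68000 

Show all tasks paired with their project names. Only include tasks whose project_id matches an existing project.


INNER JOIN keeps only tasks rows whose project_id matches an id in projects. Walk through each task:
  - task 1 (Test): project_id=2 -> matches Vega
  - task 2 (Refactor): project_id=3 -> matches Titan
  - task 3 (Train): project_id=1 -> matches Phoenix
  - task 4 (Migrate): project_id=3 -> matches Titan
  - task 5 (Deploy): project_id=2 -> matches Vega
  - task 6 (Optimize): project_id=1 -> matches Phoenix
  - task 7 (Review): project_id=1 -> matches Phoenix
  - task 8 (Design): project_id=NULL, no match -> dropped
So 1 of 8 rows is dropped.

SQL:
SELECT a.name, b.name AS project
FROM tasks a
INNER JOIN projects b ON a.project_id = b.id

Result:
name     | project
---------+--------
Test     | Vega   
Refactor | Titan  
Train    | Phoenix
Migrate  | Titan  
Deploy   | Vega   
Optimize | Phoenix
Review   | Phoenix


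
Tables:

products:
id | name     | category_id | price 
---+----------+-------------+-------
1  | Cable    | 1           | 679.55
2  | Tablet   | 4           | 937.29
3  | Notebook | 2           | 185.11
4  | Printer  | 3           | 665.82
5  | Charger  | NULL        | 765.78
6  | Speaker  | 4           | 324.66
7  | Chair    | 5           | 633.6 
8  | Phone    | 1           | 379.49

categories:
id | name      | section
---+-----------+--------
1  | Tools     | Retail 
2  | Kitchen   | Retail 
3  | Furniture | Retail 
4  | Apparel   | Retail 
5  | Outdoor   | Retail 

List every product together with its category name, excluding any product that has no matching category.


INNER JOIN keeps only products rows whose category_id matches an id in categories. Walk through each product:
  - product 1 (Cable): category_id=1 -> matches Tools
  - product 2 (Tablet): category_id=4 -> matches Apparel
  - product 3 (Notebook): category_id=2 -> matches Kitchen
  - product 4 (Printer): category_id=3 -> matches Furniture
  - product 5 (Charger): category_id=NULL, no match -> dropped
  - product 6 (Speaker): category_id=4 -> matches Apparel
  - product 7 (Chair): category_id=5 -> matches Outdoor
  - product 8 (Phone): category_id=1 -> matches Tools
So 1 of 8 rows is dropped.

SQL:
SELECT a.name, b.name AS category
FROM products a
INNER JOIN categories b ON a.category_id = b.id

Result:
name     | category 
---------+----------
Cable    | Tools    
Tablet   | Apparel  
Notebook | Kitchen  
Printer  | Furniture
Speaker  | Apparel  
Chair    | Outdoor  
Phone    | Tools    


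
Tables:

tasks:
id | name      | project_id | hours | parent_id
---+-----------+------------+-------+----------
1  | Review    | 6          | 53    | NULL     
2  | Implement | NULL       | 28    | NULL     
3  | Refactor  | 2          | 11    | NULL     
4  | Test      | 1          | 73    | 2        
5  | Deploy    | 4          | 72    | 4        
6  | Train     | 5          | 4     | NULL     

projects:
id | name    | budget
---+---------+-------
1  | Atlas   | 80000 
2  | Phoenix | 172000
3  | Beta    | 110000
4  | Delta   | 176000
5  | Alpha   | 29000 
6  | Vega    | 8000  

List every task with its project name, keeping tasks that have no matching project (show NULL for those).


LEFT JOIN keeps every row from tasks (the left table); where project_id has no match in projects, the project columns become NULL. Walk through each task:
  - task 1 (Review): project_id=6 -> matches Vega
  - task 2 (Implement): project_id=NULL, no match -> kept with NULL
  - task 3 (Refactor): project_id=2 -> matches Phoenix
  - task 4 (Test): project_id=1 -> matches Atlas
  - task 5 (Deploy): project_id=4 -> matches Delta
  - task 6 (Train): project_id=5 -> matches Alpha
All 6 rows appear; 1 has NULL project.

SQL:
SELECT a.name, b.name AS project
FROM tasks a
LEFT JOIN projects b ON a.project_id = b.id

Result:
name      | project
----------+--------
Review    | Vega   
Implement | NULL   
Refactor  | Phoenix
Test      | Atlas  
Deploy    | Delta  
Train     | Alpha  


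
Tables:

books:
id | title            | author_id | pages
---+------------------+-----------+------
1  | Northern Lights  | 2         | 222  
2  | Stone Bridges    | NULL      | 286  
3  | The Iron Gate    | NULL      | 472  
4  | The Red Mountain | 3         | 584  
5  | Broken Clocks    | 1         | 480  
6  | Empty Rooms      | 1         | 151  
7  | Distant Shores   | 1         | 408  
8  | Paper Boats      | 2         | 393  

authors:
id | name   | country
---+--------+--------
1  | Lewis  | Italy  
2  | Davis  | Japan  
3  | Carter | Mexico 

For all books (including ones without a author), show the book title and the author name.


LEFT JOIN keeps every row from books (the left table); where author_id has no match in authors, the author columns become NULL. Walk through each book:
  - book 1 (Northern Lights): author_id=2 -> matches Davis
  - book 2 (Stone Bridges): author_id=NULL, no match -> kept with NULL
  - book 3 (The Iron Gate): author_id=NULL, no match -> kept with NULL
  - book 4 (The Red Mountain): author_id=3 -> matches Carter
  - book 5 (Broken Clocks): author_id=1 -> matches Lewis
  - book 6 (Empty Rooms): author_id=1 -> matches Lewis
  - book 7 (Distant Shores): author_id=1 -> matches Lewis
  - book 8 (Paper Boats): author_id=2 -> matches Davis
All 8 rows appear; 2 have NULL author.

SQL:
SELECT a.title, b.name AS author
FROM books a
LEFT JOIN authors b ON a.author_id = b.id

Result:
title            | author
-----------------+-------
Northern Lights  | Davis 
Stone Bridges    | NULL  
The Iron Gate    | NULL  
The Red Mountain | Carter
Broken Clocks    | Lewis 
Empty Rooms      | Lewis 
Distant Shores   | Lewis 
Paper Boats      | Davis 


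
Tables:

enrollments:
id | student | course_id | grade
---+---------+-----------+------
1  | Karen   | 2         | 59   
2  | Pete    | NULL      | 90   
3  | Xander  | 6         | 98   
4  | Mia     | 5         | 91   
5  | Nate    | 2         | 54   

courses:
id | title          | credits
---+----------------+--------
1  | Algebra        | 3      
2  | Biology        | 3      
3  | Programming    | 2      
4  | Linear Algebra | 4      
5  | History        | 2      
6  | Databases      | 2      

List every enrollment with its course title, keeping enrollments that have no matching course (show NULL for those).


LEFT JOIN keeps every row from enrollments (the left table); where course_id has no match in courses, the course columns become NULL. Walk through each enrollment:
  - enrollment 1 (Karen): course_id=2 -> matches Biology
  - enrollment 2 (Pete): course_id=NULL, no match -> kept with NULL
  - enrollment 3 (Xander): course_id=6 -> matches Databases
  - enrollment 4 (Mia): course_id=5 -> matches History
  - enrollment 5 (Nate): course_id=2 -> matches Biology
All 5 rows appear; 1 has NULL course.

SQL:
SELECT a.student, b.title AS course
FROM enrollments a
LEFT JOIN courses b ON a.course_id = b.id

Result:
student | course   
--------+----------
Karen   | Biology  
Pete    | NULL     
Xander  | Databases
Mia     | History  
Nate    | Biology  


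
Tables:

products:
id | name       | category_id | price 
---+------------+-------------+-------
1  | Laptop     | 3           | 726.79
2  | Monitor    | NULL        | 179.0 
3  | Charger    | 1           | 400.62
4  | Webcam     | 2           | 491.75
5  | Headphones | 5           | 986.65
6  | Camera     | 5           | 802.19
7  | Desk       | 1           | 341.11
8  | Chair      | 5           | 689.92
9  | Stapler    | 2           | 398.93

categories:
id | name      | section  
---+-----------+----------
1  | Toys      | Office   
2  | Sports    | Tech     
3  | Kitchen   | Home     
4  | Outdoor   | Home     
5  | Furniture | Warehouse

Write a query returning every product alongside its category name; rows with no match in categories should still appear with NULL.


LEFT JOIN keeps every row from products (the left table); where category_id has no match in categories, the category columns become NULL. Walk through each product:
  - product 1 (Laptop): category_id=3 -> matches Kitchen
  - product 2 (Monitor): category_id=NULL, no match -> kept with NULL
  - product 3 (Charger): category_id=1 -> matches Toys
  - product 4 (Webcam): category_id=2 -> matches Sports
  - product 5 (Headphones): category_id=5 -> matches Furniture
  - product 6 (Camera): category_id=5 -> matches Furniture
  - product 7 (Desk): category_id=1 -> matches Toys
  - product 8 (Chair): category_id=5 -> matches Furniture
  - product 9 (Stapler): category_id=2 -> matches Sports
All 9 rows appear; 1 has NULL category.

SQL:
SELECT a.name, b.name AS category
FROM products a
LEFT JOIN categories b ON a.category_id = b.id

Result:
name       | category 
-----------+----------
Laptop     | Kitchen  
Monitor    | NULL     
Charger    | Toys     
Webcam     | Sports   
Headphones | Furniture
Camera     | Furniture
Desk       | Toys     
Chair      | Furniture
Stapler    | Sports   


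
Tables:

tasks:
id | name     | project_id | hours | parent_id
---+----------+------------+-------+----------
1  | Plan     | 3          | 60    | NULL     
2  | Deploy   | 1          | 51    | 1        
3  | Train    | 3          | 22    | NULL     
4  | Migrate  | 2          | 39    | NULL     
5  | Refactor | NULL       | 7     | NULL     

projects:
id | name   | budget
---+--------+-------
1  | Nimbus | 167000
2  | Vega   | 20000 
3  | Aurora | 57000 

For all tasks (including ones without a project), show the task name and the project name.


LEFT JOIN keeps every row from tasks (the left table); where project_id has no match in projects, the project columns become NULL. Walk through each task:
  - task 1 (Plan): project_id=3 -> matches Aurora
  - task 2 (Deploy): project_id=1 -> matches Nimbus
  - task 3 (Train): project_id=3 -> matches Aurora
  - task 4 (Migrate): project_id=2 -> matches Vega
  - task 5 (Refactor): project_id=NULL, no match -> kept with NULL
All 5 rows appear; 1 has NULL project.

SQL:
SELECT a.name, b.name AS project
FROM tasks a
LEFT JOIN projects b ON a.project_id = b.id

Result:
name     | project
---------+--------
Plan     | Aurora 
Deploy   | Nimbus 
Train    | Aurora 
Migrate  | Vega   
Refactor | NULL   


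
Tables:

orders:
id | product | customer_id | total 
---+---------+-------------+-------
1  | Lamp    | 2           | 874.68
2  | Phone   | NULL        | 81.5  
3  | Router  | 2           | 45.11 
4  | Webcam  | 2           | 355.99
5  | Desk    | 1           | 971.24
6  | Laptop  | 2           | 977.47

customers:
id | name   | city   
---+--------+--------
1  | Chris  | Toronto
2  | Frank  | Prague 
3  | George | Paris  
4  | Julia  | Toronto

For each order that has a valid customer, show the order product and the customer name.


INNER JOIN keeps only orders rows whose customer_id matches an id in customers. Walk through each order:
  - order 1 (Lamp): customer_id=2 -> matches Frank
  - order 2 (Phone): customer_id=NULL, no match -> dropped
  - order 3 (Router): customer_id=2 -> matches Frank
  - order 4 (Webcam): customer_id=2 -> matches Frank
  - order 5 (Desk): customer_id=1 -> matches Chris
  - order 6 (Laptop): customer_id=2 -> matches Frank
So 1 of 6 rows is dropped.

SQL:
SELECT a.product, b.name AS customer
FROM orders a
INNER JOIN customers b ON a.customer_id = b.id

Result:
product | customer
--------+---------
Lamp    | Frank   
Router  | Frank   
Webcam  | Frank   
Desk    | Chris   
Laptop  | Frank   


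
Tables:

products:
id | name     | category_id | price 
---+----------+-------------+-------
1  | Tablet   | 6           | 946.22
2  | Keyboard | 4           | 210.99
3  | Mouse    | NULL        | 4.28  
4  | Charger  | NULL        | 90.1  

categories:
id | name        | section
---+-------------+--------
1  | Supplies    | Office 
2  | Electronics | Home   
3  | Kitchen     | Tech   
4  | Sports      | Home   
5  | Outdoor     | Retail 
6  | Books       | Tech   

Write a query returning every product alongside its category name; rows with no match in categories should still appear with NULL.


LEFT JOIN keeps every row from products (the left table); where category_id has no match in categories, the category columns become NULL. Walk through each product:
  - product 1 (Tablet): category_id=6 -> matches Books
  - product 2 (Keyboard): category_id=4 -> matches Sports
  - product 3 (Mouse): category_id=NULL, no match -> kept with NULL
  - product 4 (Charger): category_id=NULL, no match -> kept with NULL
All 4 rows appear; 2 have NULL category.

SQL:
SELECT a.name, b.name AS category
FROM products a
LEFT JOIN categories b ON a.category_id = b.id

Result:
name     | category
---------+---------
Tablet   | Books   
Keyboard | Sports  
Mouse    | NULL    
Charger  | NULL    


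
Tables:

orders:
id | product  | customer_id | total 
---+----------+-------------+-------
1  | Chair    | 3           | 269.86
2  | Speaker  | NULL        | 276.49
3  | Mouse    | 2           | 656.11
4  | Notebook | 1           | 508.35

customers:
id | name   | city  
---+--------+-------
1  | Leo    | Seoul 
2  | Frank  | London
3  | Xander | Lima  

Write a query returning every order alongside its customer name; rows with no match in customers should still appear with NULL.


LEFT JOIN keeps every row from orders (the left table); where customer_id has no match in customers, the customer columns become NULL. Walk through each order:
  - order 1 (Chair): customer_id=3 -> matches Xander
  - order 2 (Speaker): customer_id=NULL, no match -> kept with NULL
  - order 3 (Mouse): customer_id=2 -> matches Frank
  - order 4 (Notebook): customer_id=1 -> matches Leo
All 4 rows appear; 1 has NULL customer.

SQL:
SELECT a.product, b.name AS customer
FROM orders a
LEFT JOIN customers b ON a.customer_id = b.id

Result:
product  | customer
---------+---------
Chair    | Xander  
Speaker  | NULL    
Mouse    | Frank   
Notebook | Leo     


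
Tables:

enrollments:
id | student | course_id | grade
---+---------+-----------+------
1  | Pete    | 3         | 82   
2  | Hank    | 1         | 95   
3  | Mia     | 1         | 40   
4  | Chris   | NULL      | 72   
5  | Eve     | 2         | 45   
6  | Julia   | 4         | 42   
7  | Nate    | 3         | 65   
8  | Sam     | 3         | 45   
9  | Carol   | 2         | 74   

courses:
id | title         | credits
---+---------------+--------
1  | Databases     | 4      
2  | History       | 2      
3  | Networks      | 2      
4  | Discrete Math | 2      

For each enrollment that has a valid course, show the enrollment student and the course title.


INNER JOIN keeps only enrollments rows whose course_id matches an id in courses. Walk through each enrollment:
  - enrollment 1 (Pete): course_id=3 -> matches Networks
  - enrollment 2 (Hank): course_id=1 -> matches Databases
  - enrollment 3 (Mia): course_id=1 -> matches Databases
  - enrollment 4 (Chris): course_id=NULL, no match -> dropped
  - enrollment 5 (Eve): course_id=2 -> matches History
  - enrollment 6 (Julia): course_id=4 -> matches Discrete Math
  - enrollment 7 (Nate): course_id=3 -> matches Networks
  - enrollment 8 (Sam): course_id=3 -> matches Networks
  - enrollment 9 (Carol): course_id=2 -> matches History
So 1 of 9 rows is dropped.

SQL:
SELECT a.student, b.title AS course
FROM enrollments a
INNER JOIN courses b ON a.course_id = b.id

Result:
student | course       
--------+--------------
Pete    | Networks     
Hank    | Databases    
Mia     | Databases    
Eve     | History      
Julia   | Discrete Math
Nate    | Networks     
Sam     | Networks     
Carol   | History      


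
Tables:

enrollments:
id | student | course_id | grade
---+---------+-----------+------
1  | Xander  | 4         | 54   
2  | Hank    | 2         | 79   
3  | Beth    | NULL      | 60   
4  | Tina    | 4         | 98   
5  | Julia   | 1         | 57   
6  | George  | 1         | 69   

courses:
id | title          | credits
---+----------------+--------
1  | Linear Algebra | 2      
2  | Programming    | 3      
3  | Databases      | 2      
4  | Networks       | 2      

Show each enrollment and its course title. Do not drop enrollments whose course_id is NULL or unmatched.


LEFT JOIN keeps every row from enrollments (the left table); where course_id has no match in courses, the course columns become NULL. Walk through each enrollment:
  - enrollment 1 (Xander): course_id=4 -> matches Networks
  - enrollment 2 (Hank): course_id=2 -> matches Programming
  - enrollment 3 (Beth): course_id=NULL, no match -> kept with NULL
  - enrollment 4 (Tina): course_id=4 -> matches Networks
  - enrollment 5 (Julia): course_id=1 -> matches Linear Algebra
  - enrollment 6 (George): course_id=1 -> matches Linear Algebra
All 6 rows appear; 1 has NULL course.

SQL:
SELECT a.student, b.title AS course
FROM enrollments a
LEFT JOIN courses b ON a.course_id = b.id

Result:
student | course        
--------+---------------
Xander  | Networks      
Hank    | Programming   
Beth    | NULL          
Tina    | Networks      
Julia   | Linear Algebra
George  | Linear Algebra


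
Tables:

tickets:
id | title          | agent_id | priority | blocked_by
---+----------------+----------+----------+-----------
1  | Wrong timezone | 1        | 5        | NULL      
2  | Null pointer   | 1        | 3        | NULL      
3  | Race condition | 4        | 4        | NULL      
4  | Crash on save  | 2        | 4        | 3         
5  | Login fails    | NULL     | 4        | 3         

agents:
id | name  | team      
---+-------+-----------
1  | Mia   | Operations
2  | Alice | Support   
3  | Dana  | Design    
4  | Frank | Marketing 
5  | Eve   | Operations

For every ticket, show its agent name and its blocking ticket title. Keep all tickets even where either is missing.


Two LEFT JOINs from the same base table tickets: one to agents via agent_id, one to tickets itself via blocked_by. Both are LEFT so every ticket is preserved.
Match against agents:
  - ticket 1 (Wrong timezone): agent_id=1 -> matches Mia
  - ticket 2 (Null pointer): agent_id=1 -> matches Mia
  - ticket 3 (Race condition): agent_id=4 -> matches Frank
  - ticket 4 (Crash on save): agent_id=2 -> matches Alice
  - ticket 5 (Login fails): agent_id=NULL, no match -> kept with NULL
Match against tickets (self):
  - ticket 1 (Wrong timezone): blocked_by=NULL -> NULL
  - ticket 2 (Null pointer): blocked_by=NULL -> NULL
  - ticket 3 (Race condition): blocked_by=NULL -> NULL
  - ticket 4 (Crash on save): blocked_by=3 -> Race condition
  - ticket 5 (Login fails): blocked_by=3 -> Race condition

SQL:
SELECT a.title, b.name AS agent, c.title AS blocked_by
FROM tickets a
LEFT JOIN agents b ON a.agent_id = b.id
LEFT JOIN tickets c ON a.blocked_by = c.id

Result:
title          | agent | blocked_by    
---------------+-------+---------------
Wrong timezone | Mia   | NULL          
Null pointer   | Mia   | NULL          
Race condition | Frank | NULL          
Crash on save  | Alice | Race condition
Login fails    | NULL  | Race condition


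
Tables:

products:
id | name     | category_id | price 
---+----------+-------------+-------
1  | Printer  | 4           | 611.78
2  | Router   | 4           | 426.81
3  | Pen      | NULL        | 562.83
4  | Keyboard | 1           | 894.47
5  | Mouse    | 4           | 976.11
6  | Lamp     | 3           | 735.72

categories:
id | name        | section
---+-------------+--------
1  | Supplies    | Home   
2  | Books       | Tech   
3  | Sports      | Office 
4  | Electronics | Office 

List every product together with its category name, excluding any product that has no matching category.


INNER JOIN keeps only products rows whose category_id matches an id in categories. Walk through each product:
  - product 1 (Printer): category_id=4 -> matches Electronics
  - product 2 (Router): category_id=4 -> matches Electronics
  - product 3 (Pen): category_id=NULL, no match -> dropped
  - product 4 (Keyboard): category_id=1 -> matches Supplies
  - product 5 (Mouse): category_id=4 -> matches Electronics
  - product 6 (Lamp): category_id=3 -> matches Sports
So 1 of 6 rows is dropped.

SQL:
SELECT a.name, b.name AS category
FROM products a
INNER JOIN categories b ON a.category_id = b.id

Result:
name     | category   
---------+------------
Printer  | Electronics
Router   | Electronics
Keyboard | Supplies   
Mouse    | Electronics
Lamp     | Sports     


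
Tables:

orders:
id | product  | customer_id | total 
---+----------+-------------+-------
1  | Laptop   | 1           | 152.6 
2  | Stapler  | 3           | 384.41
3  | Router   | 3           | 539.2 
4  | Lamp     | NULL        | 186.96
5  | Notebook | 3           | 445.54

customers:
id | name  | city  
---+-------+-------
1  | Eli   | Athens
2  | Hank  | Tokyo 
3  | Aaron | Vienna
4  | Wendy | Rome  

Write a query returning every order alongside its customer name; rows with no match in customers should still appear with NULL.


LEFT JOIN keeps every row from orders (the left table); where customer_id has no match in customers, the customer columns become NULL. Walk through each order:
  - order 1 (Laptop): customer_id=1 -> matches Eli
  - order 2 (Stapler): customer_id=3 -> matches Aaron
  - order 3 (Router): customer_id=3 -> matches Aaron
  - order 4 (Lamp): customer_id=NULL, no match -> kept with NULL
  - order 5 (Notebook): customer_id=3 -> matches Aaron
All 5 rows appear; 1 has NULL customer.

SQL:
SELECT a.product, b.name AS customer
FROM orders a
LEFT JOIN customers b ON a.customer_id = b.id

Result:
product  | customer
---------+---------
Laptop   | Eli     
Stapler  | Aaron   
Router   | Aaron   
Lamp     | NULL    
Notebook | Aaron   


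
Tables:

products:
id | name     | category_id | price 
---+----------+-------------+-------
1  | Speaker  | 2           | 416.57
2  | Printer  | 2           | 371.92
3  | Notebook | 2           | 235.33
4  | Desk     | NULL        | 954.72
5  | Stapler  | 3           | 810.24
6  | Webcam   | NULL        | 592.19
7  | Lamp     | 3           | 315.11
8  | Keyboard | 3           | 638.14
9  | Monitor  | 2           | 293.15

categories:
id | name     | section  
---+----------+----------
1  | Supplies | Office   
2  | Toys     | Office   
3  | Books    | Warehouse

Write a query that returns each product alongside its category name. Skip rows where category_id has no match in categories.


INNER JOIN keeps only products rows whose category_id matches an id in categories. Walk through each product:
  - product 1 (Speaker): category_id=2 -> matches Toys
  - product 2 (Printer): category_id=2 -> matches Toys
  - product 3 (Notebook): category_id=2 -> matches Toys
  - product 4 (Desk): category_id=NULL, no match -> dropped
  - product 5 (Stapler): category_id=3 -> matches Books
  - product 6 (Webcam): category_id=NULL, no match -> dropped
  - product 7 (Lamp): category_id=3 -> matches Books
  - product 8 (Keyboard): category_id=3 -> matches Books
  - product 9 (Monitor): category_id=2 -> matches Toys
So 2 of 9 rows are dropped.

SQL:
SELECT a.name, b.name AS category
FROM products a
INNER JOIN categories b ON a.category_id = b.id

Result:
name     | category
---------+---------
Speaker  | Toys    
Printer  | Toys    
Notebook | Toys    
Stapler  | Books   
Lamp     | Books   
Keyboard | Books   
Monitor  | Toys    


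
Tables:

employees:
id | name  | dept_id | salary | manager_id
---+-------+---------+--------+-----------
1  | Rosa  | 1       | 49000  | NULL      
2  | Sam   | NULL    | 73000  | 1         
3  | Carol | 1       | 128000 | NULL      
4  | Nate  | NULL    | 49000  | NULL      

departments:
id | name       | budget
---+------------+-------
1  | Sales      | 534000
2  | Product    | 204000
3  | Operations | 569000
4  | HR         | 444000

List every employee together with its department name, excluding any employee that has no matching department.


INNER JOIN keeps only employees rows whose dept_id matches an id in departments. Walk through each employee:
  - employee 1 (Rosa): dept_id=1 -> matches Sales
  - employee 2 (Sam): dept_id=NULL, no match -> dropped
  - employee 3 (Carol): dept_id=1 -> matches Sales
  - employee 4 (Nate): dept_id=NULL, no match -> dropped
So 2 of 4 rows are dropped.

SQL:
SELECT a.name, b.name AS department
FROM employees a
INNER JOIN departments b ON a.dept_id = b.id

Result:
name  | department
------+-----------
Rosa  | Sales     
Carol | Sales     


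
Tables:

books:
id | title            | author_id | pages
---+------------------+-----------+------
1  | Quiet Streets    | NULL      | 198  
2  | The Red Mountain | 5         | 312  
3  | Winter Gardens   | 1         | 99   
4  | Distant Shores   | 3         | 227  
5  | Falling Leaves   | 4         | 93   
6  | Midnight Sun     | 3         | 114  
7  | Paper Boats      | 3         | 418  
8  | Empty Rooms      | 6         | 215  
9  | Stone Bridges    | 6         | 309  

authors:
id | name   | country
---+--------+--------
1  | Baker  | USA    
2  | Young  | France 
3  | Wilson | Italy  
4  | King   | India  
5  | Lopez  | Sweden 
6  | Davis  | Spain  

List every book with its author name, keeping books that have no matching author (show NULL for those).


LEFT JOIN keeps every row from books (the left table); where author_id has no match in authors, the author columns become NULL. Walk through each book:
  - book 1 (Quiet Streets): author_id=NULL, no match -> kept with NULL
  - book 2 (The Red Mountain): author_id=5 -> matches Lopez
  - book 3 (Winter Gardens): author_id=1 -> matches Baker
  - book 4 (Distant Shores): author_id=3 -> matches Wilson
  - book 5 (Falling Leaves): author_id=4 -> matches King
  - book 6 (Midnight Sun): author_id=3 -> matches Wilson
  - book 7 (Paper Boats): author_id=3 -> matches Wilson
  - book 8 (Empty Rooms): author_id=6 -> matches Davis
  - book 9 (Stone Bridges): author_id=6 -> matches Davis
All 9 rows appear; 1 has NULL author.

SQL:
SELECT a.title, b.name AS author
FROM books a
LEFT JOIN authors b ON a.author_id = b.id

Result:
title            | author
-----------------+-------
Quiet Streets    | NULL  
The Red Mountain | Lopez 
Winter Gardens   | Baker 
Distant Shores   | Wilson
Falling Leaves   | King  
Midnight Sun     | Wilson
Paper Boats      | Wilson
Empty Rooms      | Davis 
Stone Bridges    | Davis 


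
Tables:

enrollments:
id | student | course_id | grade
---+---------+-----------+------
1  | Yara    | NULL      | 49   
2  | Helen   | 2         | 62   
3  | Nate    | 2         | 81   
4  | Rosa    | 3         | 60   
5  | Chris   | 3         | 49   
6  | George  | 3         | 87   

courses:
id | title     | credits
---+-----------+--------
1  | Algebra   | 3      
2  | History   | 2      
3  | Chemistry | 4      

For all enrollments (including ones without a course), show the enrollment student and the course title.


LEFT JOIN keeps every row from enrollments (the left table); where course_id has no match in courses, the course columns become NULL. Walk through each enrollment:
  - enrollment 1 (Yara): course_id=NULL, no match -> kept with NULL
  - enrollment 2 (Helen): course_id=2 -> matches History
  - enrollment 3 (Nate): course_id=2 -> matches History
  - enrollment 4 (Rosa): course_id=3 -> matches Chemistry
  - enrollment 5 (Chris): course_id=3 -> matches Chemistry
  - enrollment 6 (George): course_id=3 -> matches Chemistry
All 6 rows appear; 1 has NULL course.

SQL:
SELECT a.student, b.title AS course
FROM enrollments a
LEFT JOIN courses b ON a.course_id = b.id

Result:
student | course   
--------+----------
Yara    | NULL     
Helen   | History  
Nate    | History  
Rosa    | Chemistry
Chris   | Chemistry
George  | Chemistry


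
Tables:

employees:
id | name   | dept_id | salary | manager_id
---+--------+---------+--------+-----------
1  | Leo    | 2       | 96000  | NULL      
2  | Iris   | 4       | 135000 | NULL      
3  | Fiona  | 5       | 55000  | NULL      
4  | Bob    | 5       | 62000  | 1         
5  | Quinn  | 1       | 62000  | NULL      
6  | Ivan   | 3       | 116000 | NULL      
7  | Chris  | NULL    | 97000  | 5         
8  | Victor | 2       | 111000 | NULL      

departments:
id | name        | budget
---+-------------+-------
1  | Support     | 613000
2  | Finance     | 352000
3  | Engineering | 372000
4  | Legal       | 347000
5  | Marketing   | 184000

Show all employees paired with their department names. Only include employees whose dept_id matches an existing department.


INNER JOIN keeps only employees rows whose dept_id matches an id in departments. Walk through each employee:
  - employee 1 (Leo): dept_id=2 -> matches Finance
  - employee 2 (Iris): dept_id=4 -> matches Legal
  - employee 3 (Fiona): dept_id=5 -> matches Marketing
  - employee 4 (Bob): dept_id=5 -> matches Marketing
  - employee 5 (Quinn): dept_id=1 -> matches Support
  - employee 6 (Ivan): dept_id=3 -> matches Engineering
  - employee 7 (Chris): dept_id=NULL, no match -> dropped
  - employee 8 (Victor): dept_id=2 -> matches Finance
So 1 of 8 rows is dropped.

SQL:
SELECT a.name, b.name AS department
FROM employees a
INNER JOIN departments b ON a.dept_id = b.id

Result:
name   | department 
-------+------------
Leo    | Finance    
Iris   | Legal      
Fiona  | Marketing  
Bob    | Marketing  
Quinn  | Support    
Ivan   | Engineering
Victor | Finance    
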